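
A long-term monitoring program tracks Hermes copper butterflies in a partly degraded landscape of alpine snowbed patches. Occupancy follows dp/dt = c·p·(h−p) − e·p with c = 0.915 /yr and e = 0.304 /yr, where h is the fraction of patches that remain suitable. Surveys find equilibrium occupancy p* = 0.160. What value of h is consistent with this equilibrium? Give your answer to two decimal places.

At equilibrium c(h−p*) = e, so h = p* + e/c.
h = 0.160 + 0.304/0.915 = 0.160 + 0.3322 = 0.4922.

0.49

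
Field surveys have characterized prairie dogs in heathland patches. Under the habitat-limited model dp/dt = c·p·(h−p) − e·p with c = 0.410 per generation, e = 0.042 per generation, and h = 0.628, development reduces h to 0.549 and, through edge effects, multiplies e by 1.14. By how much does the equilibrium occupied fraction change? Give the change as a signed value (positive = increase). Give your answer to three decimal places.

Before: p* = h − e/c = 0.628 − 0.042/0.410 = 0.628 − 0.1024 = 0.5256.
After: c = 0.41, e = 0.04788, h = 0.549; p* = 0.549 − 0.04788/0.41 = 0.4322.
Δp* = 0.4322 − 0.5256 = -0.0933.

-0.093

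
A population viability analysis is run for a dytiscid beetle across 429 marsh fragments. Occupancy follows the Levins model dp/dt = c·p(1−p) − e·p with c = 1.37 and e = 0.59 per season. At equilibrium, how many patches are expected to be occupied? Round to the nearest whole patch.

p* = 1 − e/c = 1 − 0.59/1.37 = 0.5693.
Expected occupied patches = N × p* = 429 × 0.5693 = 244.25 ≈ 244.

244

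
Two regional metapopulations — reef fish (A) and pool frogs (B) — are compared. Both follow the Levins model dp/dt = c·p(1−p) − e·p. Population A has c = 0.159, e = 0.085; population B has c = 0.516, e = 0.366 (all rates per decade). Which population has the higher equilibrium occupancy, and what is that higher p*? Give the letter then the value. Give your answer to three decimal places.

A, 0.465

A: p*_A = 1 − 0.085/0.159 = 0.4654.
B: p*_B = 1 − 0.366/0.516 = 0.2907.
A is higher at 0.4654.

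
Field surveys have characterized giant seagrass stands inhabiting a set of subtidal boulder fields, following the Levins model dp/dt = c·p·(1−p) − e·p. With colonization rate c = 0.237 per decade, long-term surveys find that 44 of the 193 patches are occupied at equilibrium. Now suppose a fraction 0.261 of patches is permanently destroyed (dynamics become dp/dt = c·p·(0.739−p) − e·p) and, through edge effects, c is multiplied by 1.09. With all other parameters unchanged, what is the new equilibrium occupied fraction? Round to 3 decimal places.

0.031

Observed p* = 44/193 = 0.22798.
Balance c(1−p*) = e gives e = 0.237×(1 − 0.22798) = 0.18297.
New p* = 0.739 − e/c = 0.739 − 0.18297/0.25833 = 0.03072.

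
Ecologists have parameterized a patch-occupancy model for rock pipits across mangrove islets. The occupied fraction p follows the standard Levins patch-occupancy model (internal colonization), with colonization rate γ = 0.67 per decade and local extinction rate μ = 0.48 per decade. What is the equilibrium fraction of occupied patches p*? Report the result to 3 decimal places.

Setting dp/dt = 0 and dividing through by p* gives γ·(1−p*) = μ.
So p* = 1 − μ/γ = 1 − 0.48/0.67 = 1 − 0.7164 = 0.2836.

0.284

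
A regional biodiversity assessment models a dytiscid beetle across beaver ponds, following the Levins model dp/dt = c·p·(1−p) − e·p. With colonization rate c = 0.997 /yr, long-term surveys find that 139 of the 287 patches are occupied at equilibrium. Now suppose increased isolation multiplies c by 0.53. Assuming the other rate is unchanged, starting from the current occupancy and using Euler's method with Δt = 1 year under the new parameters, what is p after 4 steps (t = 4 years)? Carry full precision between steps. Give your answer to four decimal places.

Observed p* = 139/287 = 0.48432.
Balance c(1−p*) = e gives e = 0.997×(1 − 0.48432) = 0.51413.
Starting from p₀ = 0.48432; update p ← p + (dp/dt)·Δt with the new parameters.
  1  |  dp/dt·Δt = -0.117032  |  p_1 = 0.367288
  2  |  dp/dt·Δt = -0.066039  |  p_2 = 0.301249
  3  |  dp/dt·Δt = -0.043653  |  p_3 = 0.257597
  4  |  dp/dt·Δt = -0.031385  |  p_4 = 0.226211

0.2262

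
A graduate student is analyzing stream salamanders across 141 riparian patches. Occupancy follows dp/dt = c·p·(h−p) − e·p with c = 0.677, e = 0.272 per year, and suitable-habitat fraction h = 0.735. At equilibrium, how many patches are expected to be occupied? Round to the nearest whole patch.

p* = h − e/c = 0.735 − 0.4018 = 0.3332.
Expected occupied patches = N × p* = 141 × 0.3332 = 46.99 ≈ 47.

47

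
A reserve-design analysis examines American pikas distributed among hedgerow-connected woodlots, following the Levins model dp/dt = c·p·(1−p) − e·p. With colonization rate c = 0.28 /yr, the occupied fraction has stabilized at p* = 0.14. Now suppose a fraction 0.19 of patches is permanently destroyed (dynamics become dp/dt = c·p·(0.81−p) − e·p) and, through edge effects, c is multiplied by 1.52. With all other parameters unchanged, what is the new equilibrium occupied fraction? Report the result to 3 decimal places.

0.244

Balance c(1−p*) = e gives e = 0.28×(1 − 0.14000) = 0.24080.
New p* = 0.81 − e/c = 0.81 − 0.24080/0.42560 = 0.24421.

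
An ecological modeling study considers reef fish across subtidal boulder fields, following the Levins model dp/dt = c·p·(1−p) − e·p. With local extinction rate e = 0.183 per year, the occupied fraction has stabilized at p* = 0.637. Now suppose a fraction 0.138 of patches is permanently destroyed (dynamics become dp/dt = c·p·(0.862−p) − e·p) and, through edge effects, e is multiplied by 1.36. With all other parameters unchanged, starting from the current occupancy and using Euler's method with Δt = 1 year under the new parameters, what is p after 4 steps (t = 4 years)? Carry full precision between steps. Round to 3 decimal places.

0.444

Balance c(1−p*) = e gives c = e/(1 − 0.63700) = 0.183/0.36300 = 0.50413.
Starting from p₀ = 0.63700; update p ← p + (dp/dt)·Δt with the new parameters.
  1  |  dp/dt·Δt = -0.086282  |  p_1 = 0.550718
  2  |  dp/dt·Δt = -0.050640  |  p_2 = 0.500078
  3  |  dp/dt·Δt = -0.033217  |  p_3 = 0.466861
  4  |  dp/dt·Δt = -0.023193  |  p_4 = 0.443669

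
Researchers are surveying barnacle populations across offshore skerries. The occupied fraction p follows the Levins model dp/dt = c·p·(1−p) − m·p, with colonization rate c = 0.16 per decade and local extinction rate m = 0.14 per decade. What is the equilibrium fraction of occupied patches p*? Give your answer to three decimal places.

0.125

Setting dp/dt = 0 and dividing through by p* gives c·(1−p*) = m.
So p* = 1 − m/c = 1 − 0.14/0.16 = 1 − 0.8750 = 0.1250.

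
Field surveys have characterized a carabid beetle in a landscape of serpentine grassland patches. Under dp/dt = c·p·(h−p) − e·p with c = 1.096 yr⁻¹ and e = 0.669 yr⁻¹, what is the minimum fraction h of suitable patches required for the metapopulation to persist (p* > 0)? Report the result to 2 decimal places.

p* = h − e/c is positive only when h > e/c.
h_min = e/c = 0.669/1.096 = 0.6104.

0.61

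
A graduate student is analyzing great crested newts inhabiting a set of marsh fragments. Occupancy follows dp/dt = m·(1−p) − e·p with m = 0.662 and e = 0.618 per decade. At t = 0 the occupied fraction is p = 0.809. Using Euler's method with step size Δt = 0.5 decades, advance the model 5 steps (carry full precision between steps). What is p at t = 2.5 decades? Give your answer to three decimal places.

0.519

Update rule: p ← p + [m·(1−p) − e·p]·Δt with Δt = 0.5.
t = 0.5: p = 0.80900 + (-0.18676) = 0.62224
t = 1: p = 0.62224 + (-0.06723) = 0.55501
t = 1.5: p = 0.55501 + (-0.02420) = 0.53080
t = 2: p = 0.53080 + (-0.00871) = 0.52209
t = 2.5: p = 0.52209 + (-0.00314) = 0.51895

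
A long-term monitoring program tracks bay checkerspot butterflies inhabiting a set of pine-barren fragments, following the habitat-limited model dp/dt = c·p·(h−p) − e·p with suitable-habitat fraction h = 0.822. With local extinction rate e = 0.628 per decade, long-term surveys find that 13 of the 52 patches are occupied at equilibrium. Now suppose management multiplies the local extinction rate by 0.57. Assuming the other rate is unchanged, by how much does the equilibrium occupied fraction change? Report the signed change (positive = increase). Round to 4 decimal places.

Observed p* = 13/52 = 0.25000.
Balance c(h−p*) = e gives c = e/(0.822 − 0.25000) = 0.628/0.57200 = 1.09790.
New p* = 0.822 − e/c = 0.822 − 0.35796/1.09790 = 0.49596.
Δp* = 0.49596 − 0.25000 = +0.24596.

0.2460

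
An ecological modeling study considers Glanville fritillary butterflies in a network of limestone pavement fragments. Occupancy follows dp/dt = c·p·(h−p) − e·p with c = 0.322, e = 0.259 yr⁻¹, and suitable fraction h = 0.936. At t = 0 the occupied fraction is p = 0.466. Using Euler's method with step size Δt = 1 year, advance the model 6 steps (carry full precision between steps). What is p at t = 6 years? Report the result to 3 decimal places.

0.287

Update rule: p ← p + [c·p·(h−p) − e·p]·Δt with Δt = 1.
p: 0.46600 → 0.41583  (Δp = -0.05017)
p: 0.41583 → 0.37778  (Δp = -0.03805)
p: 0.37778 → 0.34784  (Δp = -0.02994)
p: 0.34784 → 0.32363  (Δp = -0.02421)
p: 0.32363 → 0.30362  (Δp = -0.02001)
p: 0.30362 → 0.28681  (Δp = -0.01681)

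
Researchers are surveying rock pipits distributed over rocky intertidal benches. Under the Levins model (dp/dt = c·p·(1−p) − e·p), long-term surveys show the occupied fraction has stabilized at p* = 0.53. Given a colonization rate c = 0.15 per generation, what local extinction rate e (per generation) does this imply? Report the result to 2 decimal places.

0.07

At equilibrium c(1−p*) = e.
e = 0.15 × (1 − 0.53) = 0.15 × 0.4700 = 0.0705.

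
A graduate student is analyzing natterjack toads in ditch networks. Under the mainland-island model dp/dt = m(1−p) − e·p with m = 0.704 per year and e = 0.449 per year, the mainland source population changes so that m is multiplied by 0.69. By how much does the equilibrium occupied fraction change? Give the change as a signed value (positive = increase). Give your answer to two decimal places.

-0.09

Before: p* = 0.704/(0.704+0.449) = 0.6106.
After: m = 0.48576, e = 0.449; p* = 0.48576/0.9348 = 0.5197.
Δp* = 0.5197 − 0.6106 = -0.0909.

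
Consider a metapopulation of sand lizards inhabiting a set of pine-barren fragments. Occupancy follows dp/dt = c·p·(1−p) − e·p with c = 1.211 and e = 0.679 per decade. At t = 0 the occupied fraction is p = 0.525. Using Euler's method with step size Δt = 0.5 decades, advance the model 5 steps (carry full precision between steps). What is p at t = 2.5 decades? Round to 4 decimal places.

Update rule: p ← p + [c·p·(1−p) − e·p]·Δt with Δt = 0.5.
  1  |  dp/dt·Δt = -0.027241  |  p_1 = 0.497759
  2  |  dp/dt·Δt = -0.017617  |  p_2 = 0.480142
  3  |  dp/dt·Δt = -0.011872  |  p_3 = 0.468270
  4  |  dp/dt·Δt = -0.008212  |  p_4 = 0.460058
  5  |  dp/dt·Δt = -0.005781  |  p_5 = 0.454277

0.4543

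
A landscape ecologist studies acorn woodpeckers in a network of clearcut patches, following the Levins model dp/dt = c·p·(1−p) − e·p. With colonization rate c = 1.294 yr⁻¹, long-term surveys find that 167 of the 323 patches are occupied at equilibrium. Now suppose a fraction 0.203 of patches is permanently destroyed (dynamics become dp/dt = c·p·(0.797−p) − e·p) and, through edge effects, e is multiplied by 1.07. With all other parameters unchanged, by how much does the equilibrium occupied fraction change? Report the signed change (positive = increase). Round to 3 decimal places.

-0.237

Observed p* = 167/323 = 0.51703.
Balance c(1−p*) = e gives e = 1.294×(1 − 0.51703) = 0.62496.
New p* = 0.797 − e/c = 0.797 − 0.66871/1.29400 = 0.28022.
Δp* = 0.28022 − 0.51703 = -0.23681.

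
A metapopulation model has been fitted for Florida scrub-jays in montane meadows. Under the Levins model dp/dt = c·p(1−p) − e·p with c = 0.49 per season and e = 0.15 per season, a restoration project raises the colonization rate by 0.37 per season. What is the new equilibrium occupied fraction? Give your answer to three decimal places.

Before: p* = 1 − 0.15/0.49 = 0.6939.
After the change, c = 0.86, e = 0.15, so p* = 1 − 0.15/0.86 = 0.8256.

0.826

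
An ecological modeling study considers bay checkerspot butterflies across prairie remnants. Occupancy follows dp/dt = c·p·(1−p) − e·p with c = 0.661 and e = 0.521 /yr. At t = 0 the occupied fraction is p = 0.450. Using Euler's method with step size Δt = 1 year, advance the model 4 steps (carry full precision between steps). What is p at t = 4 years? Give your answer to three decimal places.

Update rule: p ← p + [c·p·(1−p) − e·p]·Δt with Δt = 1.
t = 1: p = 0.45000 + (-0.07085) = 0.37915
t = 2: p = 0.37915 + (-0.04194) = 0.33721
t = 3: p = 0.33721 + (-0.02795) = 0.30925
t = 4: p = 0.30925 + (-0.01992) = 0.28933

0.289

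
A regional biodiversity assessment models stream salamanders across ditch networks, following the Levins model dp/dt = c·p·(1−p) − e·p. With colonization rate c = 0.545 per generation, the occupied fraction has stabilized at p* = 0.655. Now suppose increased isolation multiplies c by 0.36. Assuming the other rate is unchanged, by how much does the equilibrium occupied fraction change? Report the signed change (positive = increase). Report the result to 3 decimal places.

-0.613

Balance c(1−p*) = e gives e = 0.545×(1 − 0.65500) = 0.18802.
New p* = 1 − e/c = 1 − 0.18802/0.19620 = 0.04169.
Δp* = 0.04169 − 0.65500 = -0.61331.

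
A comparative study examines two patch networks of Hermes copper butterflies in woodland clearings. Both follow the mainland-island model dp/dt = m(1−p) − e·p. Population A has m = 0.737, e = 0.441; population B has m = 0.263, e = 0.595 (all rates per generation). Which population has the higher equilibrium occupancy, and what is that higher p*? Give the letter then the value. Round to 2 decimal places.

A: p*_A = m/(m+e) = 0.737/1.1780 = 0.6256.
B: p*_B = 0.263/0.8580 = 0.3065.
A is higher at 0.6256.

A, 0.63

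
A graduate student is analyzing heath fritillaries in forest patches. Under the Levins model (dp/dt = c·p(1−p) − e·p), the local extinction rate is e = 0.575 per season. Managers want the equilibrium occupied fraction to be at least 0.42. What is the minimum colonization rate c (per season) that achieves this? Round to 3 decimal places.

p* = 1 − e/c ≥ 0.42 requires e/c ≤ 0.5800, i.e. c ≥ e/0.5800.
c_min = 0.575/0.5800 = 0.9914.

0.991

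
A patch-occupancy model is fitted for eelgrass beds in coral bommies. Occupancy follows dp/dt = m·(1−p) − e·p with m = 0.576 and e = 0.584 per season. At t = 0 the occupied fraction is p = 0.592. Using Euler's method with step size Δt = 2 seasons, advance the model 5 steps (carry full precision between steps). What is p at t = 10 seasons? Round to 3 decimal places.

0.114

Update rule: p ← p + [m·(1−p) − e·p]·Δt with Δt = 2.
step 1: Δp = -0.22144, p = 0.37056
step 2: Δp = +0.29230, p = 0.66286
step 3: Δp = -0.38584, p = 0.27702
step 4: Δp = +0.50930, p = 0.78633
step 5: Δp = -0.67228, p = 0.11405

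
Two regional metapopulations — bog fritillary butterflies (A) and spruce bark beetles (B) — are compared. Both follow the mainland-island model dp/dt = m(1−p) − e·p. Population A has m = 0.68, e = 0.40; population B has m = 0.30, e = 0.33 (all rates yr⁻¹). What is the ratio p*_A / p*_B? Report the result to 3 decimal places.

1.322

A: p*_A = m/(m+e) = 0.68/1.0800 = 0.6296.
B: p*_B = 0.30/0.6300 = 0.4762.
p*_A / p*_B = 0.6296/0.4762 = 1.3222.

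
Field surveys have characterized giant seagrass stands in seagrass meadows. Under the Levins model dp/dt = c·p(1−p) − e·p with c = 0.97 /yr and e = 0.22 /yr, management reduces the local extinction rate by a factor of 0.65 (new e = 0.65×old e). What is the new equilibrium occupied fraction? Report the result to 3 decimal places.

Before: p* = 1 − 0.22/0.97 = 0.7732.
After the change, c = 0.97, e = 0.143, so p* = 1 − 0.143/0.97 = 0.8526.

0.853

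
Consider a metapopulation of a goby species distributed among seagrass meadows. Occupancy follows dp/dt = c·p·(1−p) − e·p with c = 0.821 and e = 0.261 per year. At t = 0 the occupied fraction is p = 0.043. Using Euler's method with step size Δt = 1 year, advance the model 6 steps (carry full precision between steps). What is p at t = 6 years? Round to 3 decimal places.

Update rule: p ← p + [c·p·(1−p) − e·p]·Δt with Δt = 1.
p: 0.04300 → 0.06556  (Δp = +0.02256)
p: 0.06556 → 0.09875  (Δp = +0.03319)
p: 0.09875 → 0.14604  (Δp = +0.04729)
p: 0.14604 → 0.21031  (Δp = +0.06427)
p: 0.21031 → 0.29177  (Δp = +0.08146)
p: 0.29177 → 0.38527  (Δp = +0.09350)

0.385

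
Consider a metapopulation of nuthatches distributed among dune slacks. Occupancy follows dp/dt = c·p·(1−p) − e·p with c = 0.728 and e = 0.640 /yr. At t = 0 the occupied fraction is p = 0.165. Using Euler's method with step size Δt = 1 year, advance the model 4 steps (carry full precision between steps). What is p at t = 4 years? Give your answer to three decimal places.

0.148

Update rule: p ← p + [c·p·(1−p) − e·p]·Δt with Δt = 1.
p: 0.16500 → 0.15970  (Δp = -0.00530)
p: 0.15970 → 0.15519  (Δp = -0.00451)
p: 0.15519 → 0.15131  (Δp = -0.00388)
p: 0.15131 → 0.14796  (Δp = -0.00335)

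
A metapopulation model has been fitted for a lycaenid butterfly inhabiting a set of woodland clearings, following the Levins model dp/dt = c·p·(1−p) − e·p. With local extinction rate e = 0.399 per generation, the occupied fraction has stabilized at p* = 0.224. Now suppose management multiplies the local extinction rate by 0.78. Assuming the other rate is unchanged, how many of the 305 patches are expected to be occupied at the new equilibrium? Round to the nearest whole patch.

Balance c(1−p*) = e gives c = e/(1 − 0.22400) = 0.399/0.77600 = 0.51418.
New p* = 1 − e/c = 1 − 0.31122/0.51418 = 0.39473.
Expected occupied = 305 × 0.39473 = 120.39 ≈ 120.

120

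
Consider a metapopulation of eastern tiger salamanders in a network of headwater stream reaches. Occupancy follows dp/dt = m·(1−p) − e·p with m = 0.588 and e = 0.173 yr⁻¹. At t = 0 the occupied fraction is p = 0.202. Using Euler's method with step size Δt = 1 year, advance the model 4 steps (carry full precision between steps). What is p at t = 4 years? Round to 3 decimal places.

0.771

Update rule: p ← p + [m·(1−p) − e·p]·Δt with Δt = 1.
t = 1: p = 0.20200 + (+0.43428) = 0.63628
t = 2: p = 0.63628 + (+0.10379) = 0.74007
t = 3: p = 0.74007 + (+0.02481) = 0.76488
t = 4: p = 0.76488 + (+0.00593) = 0.77081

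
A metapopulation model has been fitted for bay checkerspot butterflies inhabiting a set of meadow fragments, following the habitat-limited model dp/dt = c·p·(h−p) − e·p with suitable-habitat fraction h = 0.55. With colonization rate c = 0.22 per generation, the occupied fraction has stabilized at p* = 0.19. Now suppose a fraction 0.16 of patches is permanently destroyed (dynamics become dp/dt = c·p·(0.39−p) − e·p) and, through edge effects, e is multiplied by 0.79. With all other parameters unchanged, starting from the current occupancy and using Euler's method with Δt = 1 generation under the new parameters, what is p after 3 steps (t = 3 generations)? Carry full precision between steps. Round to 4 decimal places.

0.1800

Balance c(h−p*) = e gives e = 0.22×(0.55 − 0.19000) = 0.07920.
Starting from p₀ = 0.19000; update p ← p + (dp/dt)·Δt with the new parameters.
step 1: Δp = -0.00353, p = 0.18647
step 2: Δp = -0.00332, p = 0.18315
step 3: Δp = -0.00312, p = 0.18003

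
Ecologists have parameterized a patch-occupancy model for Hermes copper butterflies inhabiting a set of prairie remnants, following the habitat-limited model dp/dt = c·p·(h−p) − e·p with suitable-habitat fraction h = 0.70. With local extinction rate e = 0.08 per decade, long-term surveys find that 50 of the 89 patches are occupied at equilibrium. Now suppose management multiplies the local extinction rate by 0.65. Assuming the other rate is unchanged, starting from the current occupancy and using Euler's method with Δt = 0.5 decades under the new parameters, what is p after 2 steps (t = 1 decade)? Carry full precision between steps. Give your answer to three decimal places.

Observed p* = 50/89 = 0.56180.
Balance c(h−p*) = e gives c = e/(0.7 − 0.56180) = 0.08/0.13820 = 0.57886.
Starting from p₀ = 0.56180; update p ← p + (dp/dt)·Δt with the new parameters.
p: 0.56180 → 0.56966  (Δp = +0.00787)
p: 0.56966 → 0.57634  (Δp = +0.00668)

0.576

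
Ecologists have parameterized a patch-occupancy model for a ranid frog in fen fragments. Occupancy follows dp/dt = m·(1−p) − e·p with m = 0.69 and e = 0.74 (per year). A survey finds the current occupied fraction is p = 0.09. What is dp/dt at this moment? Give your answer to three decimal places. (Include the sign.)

0.561

Colonization term: m·(1−p) = 0.69×0.9100 = 0.62790.
Extinction term: e·p = 0.06660.
dp/dt = 0.62790 − 0.06660 = 0.56130.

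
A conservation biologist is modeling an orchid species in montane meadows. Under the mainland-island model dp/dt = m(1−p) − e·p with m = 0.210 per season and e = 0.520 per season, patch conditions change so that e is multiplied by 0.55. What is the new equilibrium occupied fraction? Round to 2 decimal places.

Before: p* = 0.210/(0.210+0.520) = 0.2877.
After: m = 0.21, e = 0.286; p* = 0.21/0.4960 = 0.4234.

0.42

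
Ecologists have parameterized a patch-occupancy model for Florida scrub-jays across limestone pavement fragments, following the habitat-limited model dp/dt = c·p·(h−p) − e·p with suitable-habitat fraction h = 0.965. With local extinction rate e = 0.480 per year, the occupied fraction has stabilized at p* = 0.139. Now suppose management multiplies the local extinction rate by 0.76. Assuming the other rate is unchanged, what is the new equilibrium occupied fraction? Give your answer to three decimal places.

0.337

Balance c(h−p*) = e gives c = e/(0.965 − 0.13900) = 0.480/0.82600 = 0.58111.
New p* = 0.965 − e/c = 0.965 − 0.36480/0.58111 = 0.33724.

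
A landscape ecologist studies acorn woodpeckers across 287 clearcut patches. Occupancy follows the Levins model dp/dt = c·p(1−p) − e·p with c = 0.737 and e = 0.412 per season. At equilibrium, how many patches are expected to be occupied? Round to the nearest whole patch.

127

p* = 1 − e/c = 1 − 0.412/0.737 = 0.4410.
Expected occupied patches = N × p* = 287 × 0.4410 = 126.56 ≈ 127.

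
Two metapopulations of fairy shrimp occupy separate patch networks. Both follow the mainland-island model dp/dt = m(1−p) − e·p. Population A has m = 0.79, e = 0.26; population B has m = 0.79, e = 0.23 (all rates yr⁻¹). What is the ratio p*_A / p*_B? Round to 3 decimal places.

A: p*_A = m/(m+e) = 0.79/1.0500 = 0.7524.
B: p*_B = 0.79/1.0200 = 0.7745.
p*_A / p*_B = 0.7524/0.7745 = 0.9714.

0.971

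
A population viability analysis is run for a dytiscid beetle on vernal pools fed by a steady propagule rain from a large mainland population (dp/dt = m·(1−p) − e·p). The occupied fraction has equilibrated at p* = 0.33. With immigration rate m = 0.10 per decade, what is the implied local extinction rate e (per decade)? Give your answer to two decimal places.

At equilibrium m(1−p*) = e·p*, so e = m(1−p*)/p*.
e = 0.10 × 0.6700 / 0.33 = 0.2030.

0.20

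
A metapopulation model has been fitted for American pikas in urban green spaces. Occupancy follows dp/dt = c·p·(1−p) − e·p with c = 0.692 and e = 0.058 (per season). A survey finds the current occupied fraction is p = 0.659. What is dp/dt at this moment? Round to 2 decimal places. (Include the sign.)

0.12

Colonization term: c·p·(1−p) = 0.692×0.659×0.3410 = 0.15551.
Extinction term: e·p = 0.03822.
dp/dt = 0.15551 − 0.03822 = 0.11728.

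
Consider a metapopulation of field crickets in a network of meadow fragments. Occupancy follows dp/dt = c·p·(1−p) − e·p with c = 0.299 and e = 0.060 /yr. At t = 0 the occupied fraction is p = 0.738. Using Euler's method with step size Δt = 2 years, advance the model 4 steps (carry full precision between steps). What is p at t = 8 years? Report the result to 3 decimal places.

Update rule: p ← p + [c·p·(1−p) − e·p]·Δt with Δt = 2.
t = 2: p = 0.73800 + (+0.02707) = 0.76507
t = 4: p = 0.76507 + (+0.01568) = 0.78074
t = 6: p = 0.78074 + (+0.00868) = 0.78942
t = 8: p = 0.78942 + (+0.00468) = 0.79410

0.794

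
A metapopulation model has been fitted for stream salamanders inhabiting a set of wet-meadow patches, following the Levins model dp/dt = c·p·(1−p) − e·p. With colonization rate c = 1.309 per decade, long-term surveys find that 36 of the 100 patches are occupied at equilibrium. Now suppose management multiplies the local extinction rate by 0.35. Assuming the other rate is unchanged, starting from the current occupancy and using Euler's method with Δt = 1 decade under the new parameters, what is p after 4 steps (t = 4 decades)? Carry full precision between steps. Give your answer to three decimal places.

0.776

Observed p* = 36/100 = 0.36000.
Balance c(1−p*) = e gives e = 1.309×(1 − 0.36000) = 0.83776.
Starting from p₀ = 0.36000; update p ← p + (dp/dt)·Δt with the new parameters.
  1  |  dp/dt·Δt = +0.196036  |  p_1 = 0.556036
  2  |  dp/dt·Δt = +0.160101  |  p_2 = 0.716137
  3  |  dp/dt·Δt = +0.056117  |  p_3 = 0.772254
  4  |  dp/dt·Δt = +0.003787  |  p_4 = 0.776041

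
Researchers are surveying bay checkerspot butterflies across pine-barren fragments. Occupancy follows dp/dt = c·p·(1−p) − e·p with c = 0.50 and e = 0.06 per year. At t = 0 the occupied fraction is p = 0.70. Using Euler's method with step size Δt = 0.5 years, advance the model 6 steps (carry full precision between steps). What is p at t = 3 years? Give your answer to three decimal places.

Update rule: p ← p + [c·p·(1−p) − e·p]·Δt with Δt = 0.5.
p: 0.70000 → 0.73150  (Δp = +0.03150)
p: 0.73150 → 0.75866  (Δp = +0.02716)
p: 0.75866 → 0.78167  (Δp = +0.02301)
p: 0.78167 → 0.80089  (Δp = +0.01922)
p: 0.80089 → 0.81673  (Δp = +0.01584)
p: 0.81673 → 0.82965  (Δp = +0.01292)

0.830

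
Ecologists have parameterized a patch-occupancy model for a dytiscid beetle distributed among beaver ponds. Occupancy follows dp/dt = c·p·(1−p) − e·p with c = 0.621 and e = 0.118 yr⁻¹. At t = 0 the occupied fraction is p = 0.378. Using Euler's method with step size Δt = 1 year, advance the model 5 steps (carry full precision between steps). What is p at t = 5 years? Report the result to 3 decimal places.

Update rule: p ← p + [c·p·(1−p) − e·p]·Δt with Δt = 1.
  1  |  dp/dt·Δt = +0.101403  |  p_1 = 0.479403
  2  |  dp/dt·Δt = +0.098417  |  p_2 = 0.577820
  3  |  dp/dt·Δt = +0.083306  |  p_3 = 0.661127
  4  |  dp/dt·Δt = +0.061115  |  p_4 = 0.722241
  5  |  dp/dt·Δt = +0.039354  |  p_5 = 0.761595

0.762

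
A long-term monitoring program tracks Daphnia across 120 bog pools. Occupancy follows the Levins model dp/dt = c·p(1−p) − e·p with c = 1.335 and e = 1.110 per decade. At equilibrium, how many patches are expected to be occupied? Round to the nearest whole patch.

p* = 1 − e/c = 1 − 1.110/1.335 = 0.1685.
Expected occupied patches = N × p* = 120 × 0.1685 = 20.22 ≈ 20.

20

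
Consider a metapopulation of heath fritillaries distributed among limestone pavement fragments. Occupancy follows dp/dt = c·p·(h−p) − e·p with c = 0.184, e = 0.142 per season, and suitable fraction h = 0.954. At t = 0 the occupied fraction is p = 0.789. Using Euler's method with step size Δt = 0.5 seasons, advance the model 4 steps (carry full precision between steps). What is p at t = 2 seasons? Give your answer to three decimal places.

0.642

Update rule: p ← p + [c·p·(h−p) − e·p]·Δt with Δt = 0.5.
  1  |  dp/dt·Δt = -0.044042  |  p_1 = 0.744958
  2  |  dp/dt·Δt = -0.038565  |  p_2 = 0.706393
  3  |  dp/dt·Δt = -0.034062  |  p_3 = 0.672331
  4  |  dp/dt·Δt = -0.030313  |  p_4 = 0.642018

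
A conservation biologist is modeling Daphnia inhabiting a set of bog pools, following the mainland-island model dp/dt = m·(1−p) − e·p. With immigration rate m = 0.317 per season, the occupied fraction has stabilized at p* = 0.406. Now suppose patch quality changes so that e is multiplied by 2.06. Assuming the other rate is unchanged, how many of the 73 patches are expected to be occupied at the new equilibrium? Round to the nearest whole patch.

Balance m(1−p*) = e·p* gives e = m(1−p*)/p* = 0.317×0.59400/0.40600 = 0.46379.
New p* = m/(m+e) = 0.31700/(0.31700+0.95541) = 0.24913.
Expected occupied = 73 × 0.24913 = 18.19 ≈ 18.

18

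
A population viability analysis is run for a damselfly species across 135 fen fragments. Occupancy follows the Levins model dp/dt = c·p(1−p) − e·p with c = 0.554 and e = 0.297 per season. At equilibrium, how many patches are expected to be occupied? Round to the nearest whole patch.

p* = 1 − e/c = 1 − 0.297/0.554 = 0.4639.
Expected occupied patches = N × p* = 135 × 0.4639 = 62.63 ≈ 63.

63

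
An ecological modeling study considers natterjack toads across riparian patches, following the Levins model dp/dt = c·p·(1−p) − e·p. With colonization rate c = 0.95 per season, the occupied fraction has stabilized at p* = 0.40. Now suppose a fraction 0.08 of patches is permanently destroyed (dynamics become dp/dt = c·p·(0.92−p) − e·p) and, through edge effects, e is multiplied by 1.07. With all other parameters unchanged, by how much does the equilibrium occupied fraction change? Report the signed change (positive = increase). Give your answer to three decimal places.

Balance c(1−p*) = e gives e = 0.95×(1 − 0.40000) = 0.57000.
New p* = 0.92 − e/c = 0.92 − 0.60990/0.95000 = 0.27800.
Δp* = 0.27800 − 0.40000 = -0.12200.

-0.122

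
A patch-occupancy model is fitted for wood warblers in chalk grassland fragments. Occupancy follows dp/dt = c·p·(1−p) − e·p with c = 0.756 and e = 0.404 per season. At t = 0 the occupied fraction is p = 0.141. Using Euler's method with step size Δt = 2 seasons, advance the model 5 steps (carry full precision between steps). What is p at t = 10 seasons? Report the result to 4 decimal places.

0.4500

Update rule: p ← p + [c·p·(1−p) − e·p]·Δt with Δt = 2.
p: 0.14100 → 0.21020  (Δp = +0.06920)
p: 0.21020 → 0.29138  (Δp = +0.08117)
p: 0.29138 → 0.36814  (Δp = +0.07676)
p: 0.36814 → 0.42239  (Δp = +0.05425)
p: 0.42239 → 0.44999  (Δp = +0.02760)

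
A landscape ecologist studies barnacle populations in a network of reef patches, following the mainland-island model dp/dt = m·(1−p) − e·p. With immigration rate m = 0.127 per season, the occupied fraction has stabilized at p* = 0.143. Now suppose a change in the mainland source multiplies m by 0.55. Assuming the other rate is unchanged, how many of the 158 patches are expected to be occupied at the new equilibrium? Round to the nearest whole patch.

13

Balance m(1−p*) = e·p* gives e = m(1−p*)/p* = 0.127×0.85700/0.14300 = 0.76111.
New p* = m/(m+e) = 0.06985/(0.06985+0.76111) = 0.08406.
Expected occupied = 158 × 0.08406 = 13.28 ≈ 13.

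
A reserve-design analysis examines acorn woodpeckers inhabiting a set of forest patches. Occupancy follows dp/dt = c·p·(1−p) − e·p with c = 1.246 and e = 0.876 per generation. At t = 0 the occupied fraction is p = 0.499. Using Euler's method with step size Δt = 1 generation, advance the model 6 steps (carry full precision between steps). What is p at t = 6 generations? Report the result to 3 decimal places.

0.302

Update rule: p ← p + [c·p·(1−p) − e·p]·Δt with Δt = 1.
t = 1: p = 0.49900 + (-0.12563) = 0.37337
t = 2: p = 0.37337 + (-0.03555) = 0.33782
t = 3: p = 0.33782 + (-0.01720) = 0.32062
t = 4: p = 0.32062 + (-0.00945) = 0.31116
t = 5: p = 0.31116 + (-0.00551) = 0.30565
t = 6: p = 0.30565 + (-0.00331) = 0.30234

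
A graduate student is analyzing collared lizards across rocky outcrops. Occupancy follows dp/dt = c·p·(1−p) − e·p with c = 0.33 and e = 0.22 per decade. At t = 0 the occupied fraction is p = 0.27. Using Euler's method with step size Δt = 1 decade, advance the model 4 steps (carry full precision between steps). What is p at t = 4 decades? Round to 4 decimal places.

Update rule: p ← p + [c·p·(1−p) − e·p]·Δt with Δt = 1.
t = 1: p = 0.27000 + (+0.00564) = 0.27564
t = 2: p = 0.27564 + (+0.00525) = 0.28089
t = 3: p = 0.28089 + (+0.00486) = 0.28575
t = 4: p = 0.28575 + (+0.00449) = 0.29024

0.2902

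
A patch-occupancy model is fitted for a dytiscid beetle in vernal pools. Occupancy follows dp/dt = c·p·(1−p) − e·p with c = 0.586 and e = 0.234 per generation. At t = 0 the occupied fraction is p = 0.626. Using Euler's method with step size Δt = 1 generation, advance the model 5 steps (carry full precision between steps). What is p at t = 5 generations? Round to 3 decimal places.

Update rule: p ← p + [c·p·(1−p) − e·p]·Δt with Δt = 1.
t = 1: p = 0.62600 + (-0.00929) = 0.61671
t = 2: p = 0.61671 + (-0.00579) = 0.61092
t = 3: p = 0.61092 + (-0.00366) = 0.60725
t = 4: p = 0.60725 + (-0.00234) = 0.60492
t = 5: p = 0.60492 + (-0.00150) = 0.60342

0.603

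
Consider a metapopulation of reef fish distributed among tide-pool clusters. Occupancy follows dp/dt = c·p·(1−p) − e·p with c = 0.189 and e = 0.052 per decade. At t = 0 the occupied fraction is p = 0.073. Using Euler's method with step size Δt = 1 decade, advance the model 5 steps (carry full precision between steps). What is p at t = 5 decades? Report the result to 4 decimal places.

0.1283

Update rule: p ← p + [c·p·(1−p) − e·p]·Δt with Δt = 1.
  1  |  dp/dt·Δt = +0.008994  |  p_1 = 0.081994
  2  |  dp/dt·Δt = +0.009963  |  p_2 = 0.091956
  3  |  dp/dt·Δt = +0.011000  |  p_3 = 0.102956
  4  |  dp/dt·Δt = +0.012102  |  p_4 = 0.115058
  5  |  dp/dt·Δt = +0.013261  |  p_5 = 0.128319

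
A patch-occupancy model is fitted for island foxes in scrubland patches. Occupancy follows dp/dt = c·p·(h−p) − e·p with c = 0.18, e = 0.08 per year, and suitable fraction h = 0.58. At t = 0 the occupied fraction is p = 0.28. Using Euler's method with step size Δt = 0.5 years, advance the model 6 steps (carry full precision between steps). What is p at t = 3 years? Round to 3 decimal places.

0.260

Update rule: p ← p + [c·p·(h−p) − e·p]·Δt with Δt = 0.5.
p: 0.28000 → 0.27636  (Δp = -0.00364)
p: 0.27636 → 0.27286  (Δp = -0.00350)
p: 0.27286 → 0.26949  (Δp = -0.00337)
p: 0.26949 → 0.26624  (Δp = -0.00325)
p: 0.26624 → 0.26311  (Δp = -0.00313)
p: 0.26311 → 0.26009  (Δp = -0.00302)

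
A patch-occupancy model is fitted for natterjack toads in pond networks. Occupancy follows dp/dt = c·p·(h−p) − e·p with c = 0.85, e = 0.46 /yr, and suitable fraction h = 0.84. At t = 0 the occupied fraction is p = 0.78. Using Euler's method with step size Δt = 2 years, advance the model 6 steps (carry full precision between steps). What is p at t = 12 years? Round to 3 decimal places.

Update rule: p ← p + [c·p·(h−p) − e·p]·Δt with Δt = 2.
step 1: Δp = -0.63804, p = 0.14196
step 2: Δp = +0.03786, p = 0.17982
step 3: Δp = +0.03638, p = 0.21620
step 4: Δp = +0.03037, p = 0.24656
step 5: Δp = +0.02191, p = 0.26847
step 6: Δp = +0.01385, p = 0.28232

0.282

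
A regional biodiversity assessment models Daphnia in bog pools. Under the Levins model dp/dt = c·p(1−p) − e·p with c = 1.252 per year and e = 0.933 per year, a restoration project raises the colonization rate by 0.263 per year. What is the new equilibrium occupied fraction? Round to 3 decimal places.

Before: p* = 1 − 0.933/1.252 = 0.2548.
After the change, c = 1.515, e = 0.933, so p* = 1 − 0.933/1.515 = 0.3842.

0.384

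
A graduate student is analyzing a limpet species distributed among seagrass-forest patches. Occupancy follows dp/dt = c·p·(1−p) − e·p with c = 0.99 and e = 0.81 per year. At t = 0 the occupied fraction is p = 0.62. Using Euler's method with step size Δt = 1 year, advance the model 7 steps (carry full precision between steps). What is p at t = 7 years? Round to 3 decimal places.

0.209

Update rule: p ← p + [c·p·(1−p) − e·p]·Δt with Δt = 1.
step 1: Δp = -0.26896, p = 0.35104
step 2: Δp = -0.05881, p = 0.29223
step 3: Δp = -0.03194, p = 0.26029
step 4: Δp = -0.02022, p = 0.24007
step 5: Δp = -0.01384, p = 0.22622
step 6: Δp = -0.00995, p = 0.21628
step 7: Δp = -0.00738, p = 0.20890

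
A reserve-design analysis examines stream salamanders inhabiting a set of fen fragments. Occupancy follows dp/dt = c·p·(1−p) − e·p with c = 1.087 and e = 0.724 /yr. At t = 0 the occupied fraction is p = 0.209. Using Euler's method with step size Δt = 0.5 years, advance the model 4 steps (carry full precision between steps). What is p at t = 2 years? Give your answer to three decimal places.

Update rule: p ← p + [c·p·(1−p) − e·p]·Δt with Δt = 0.5.
step 1: Δp = +0.01419, p = 0.22319
step 2: Δp = +0.01344, p = 0.23663
step 3: Δp = +0.01252, p = 0.24914
step 4: Δp = +0.01148, p = 0.26063

0.261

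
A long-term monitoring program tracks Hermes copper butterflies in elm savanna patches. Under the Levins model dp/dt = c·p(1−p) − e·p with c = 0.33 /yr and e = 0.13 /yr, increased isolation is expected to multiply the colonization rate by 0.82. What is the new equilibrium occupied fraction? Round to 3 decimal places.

0.520

Before: p* = 1 − 0.13/0.33 = 0.6061.
After the change, c = 0.2706, e = 0.13, so p* = 1 − 0.13/0.2706 = 0.5196.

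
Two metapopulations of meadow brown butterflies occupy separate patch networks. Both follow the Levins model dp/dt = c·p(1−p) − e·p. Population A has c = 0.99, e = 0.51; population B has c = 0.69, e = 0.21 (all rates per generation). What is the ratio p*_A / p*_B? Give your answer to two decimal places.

0.70

A: p*_A = 1 − 0.51/0.99 = 0.4848.
B: p*_B = 1 − 0.21/0.69 = 0.6957.
p*_A / p*_B = 0.4848/0.6957 = 0.6970.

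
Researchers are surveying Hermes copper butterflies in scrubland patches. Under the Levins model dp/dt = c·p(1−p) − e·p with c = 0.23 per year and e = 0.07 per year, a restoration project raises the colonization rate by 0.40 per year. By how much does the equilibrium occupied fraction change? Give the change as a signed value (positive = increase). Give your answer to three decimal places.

0.193

Before: p* = 1 − 0.07/0.23 = 0.6957.
After the change, c = 0.63, e = 0.07, so p* = 1 − 0.07/0.63 = 0.8889.
Δp* = 0.8889 − 0.6957 = +0.1932.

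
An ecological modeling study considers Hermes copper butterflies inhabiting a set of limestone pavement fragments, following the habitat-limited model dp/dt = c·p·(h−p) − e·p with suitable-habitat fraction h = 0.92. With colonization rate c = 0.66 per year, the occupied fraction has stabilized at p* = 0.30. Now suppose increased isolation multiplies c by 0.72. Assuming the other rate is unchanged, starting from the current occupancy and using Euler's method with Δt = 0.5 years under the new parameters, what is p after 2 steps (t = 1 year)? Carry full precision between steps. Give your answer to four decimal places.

0.2678

Balance c(h−p*) = e gives e = 0.66×(0.92 − 0.30000) = 0.40920.
Starting from p₀ = 0.30000; update p ← p + (dp/dt)·Δt with the new parameters.
  1  |  dp/dt·Δt = -0.017186  |  p_1 = 0.282814
  2  |  dp/dt·Δt = -0.015047  |  p_2 = 0.267767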